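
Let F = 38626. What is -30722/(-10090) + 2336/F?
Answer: 302559553/97434085 ≈ 3.1053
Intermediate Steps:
-30722/(-10090) + 2336/F = -30722/(-10090) + 2336/38626 = -30722*(-1/10090) + 2336*(1/38626) = 15361/5045 + 1168/19313 = 302559553/97434085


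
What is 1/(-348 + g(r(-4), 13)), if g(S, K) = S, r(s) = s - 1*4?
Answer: -1/356 ≈ -0.0028090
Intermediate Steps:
r(s) = -4 + s (r(s) = s - 4 = -4 + s)
1/(-348 + g(r(-4), 13)) = 1/(-348 + (-4 - 4)) = 1/(-348 - 8) = 1/(-356) = -1/356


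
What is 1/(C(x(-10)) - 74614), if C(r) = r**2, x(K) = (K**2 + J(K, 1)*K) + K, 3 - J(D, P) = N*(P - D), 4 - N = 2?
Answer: 1/3786 ≈ 0.00026413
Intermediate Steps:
N = 2 (N = 4 - 1*2 = 4 - 2 = 2)
J(D, P) = 3 - 2*P + 2*D (J(D, P) = 3 - 2*(P - D) = 3 - (-2*D + 2*P) = 3 + (-2*P + 2*D) = 3 - 2*P + 2*D)
x(K) = K + K**2 + K*(1 + 2*K) (x(K) = (K**2 + (3 - 2*1 + 2*K)*K) + K = (K**2 + (3 - 2 + 2*K)*K) + K = (K**2 + (1 + 2*K)*K) + K = (K**2 + K*(1 + 2*K)) + K = K + K**2 + K*(1 + 2*K))
1/(C(x(-10)) - 74614) = 1/((-10*(2 + 3*(-10)))**2 - 74614) = 1/((-10*(2 - 30))**2 - 74614) = 1/((-10*(-28))**2 - 74614) = 1/(280**2 - 74614) = 1/(78400 - 74614) = 1/3786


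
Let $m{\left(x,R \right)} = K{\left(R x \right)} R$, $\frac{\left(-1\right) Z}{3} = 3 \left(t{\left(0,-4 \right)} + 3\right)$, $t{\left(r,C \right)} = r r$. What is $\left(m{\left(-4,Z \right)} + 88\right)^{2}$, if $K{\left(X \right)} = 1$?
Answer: $3721$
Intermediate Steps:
$t{\left(r,C \right)} = r^{2}$
$Z = -27$ ($Z = - 3 \cdot 3 \left(0^{2} + 3\right) = - 3 \cdot 3 \left(0 + 3\right) = - 3 \cdot 3 \cdot 3 = \left(-3\right) 9 = -27$)
$m{\left(x,R \right)} = R$ ($m{\left(x,R \right)} = 1 R = R$)
$\left(m{\left(-4,Z \right)} + 88\right)^{2} = \left(-27 + 88\right)^{2} = 61^{2} = 3721$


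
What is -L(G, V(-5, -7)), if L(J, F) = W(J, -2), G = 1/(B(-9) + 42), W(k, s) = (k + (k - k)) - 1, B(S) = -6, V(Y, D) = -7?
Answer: 35/36 ≈ 0.97222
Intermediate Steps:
W(k, s) = -1 + k (W(k, s) = (k + 0) - 1 = k - 1 = -1 + k)
G = 1/36 (G = 1/(-6 + 42) = 1/36 ≈ 0.027778)
L(J, F) = -1 + J
-L(G, V(-5, -7)) = -(-1 + 1/36) = -1*(-35/36) = 35/36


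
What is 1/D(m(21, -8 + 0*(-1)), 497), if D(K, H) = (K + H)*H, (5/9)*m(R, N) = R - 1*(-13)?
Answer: 5/1387127 ≈ 3.6046e-6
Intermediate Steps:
m(R, N) = 117/5 + 9*R/5 (m(R, N) = 9*(R - 1*(-13))/5 = 9*(R + 13)/5 = 9*(13 + R)/5 = 117/5 + 9*R/5)
D(K, H) = H*(H + K) (D(K, H) = (H + K)*H = H*(H + K))
1/D(m(21, -8 + 0*(-1)), 497) = 1/(497*(497 + (117/5 + (9/5)*21))) = 1/(497*(497 + (117/5 + 189/5))) = 1/(497*(497 + 306/5)) = 1/(497*(2791/5)) = 1/(1387127/5) = 5/1387127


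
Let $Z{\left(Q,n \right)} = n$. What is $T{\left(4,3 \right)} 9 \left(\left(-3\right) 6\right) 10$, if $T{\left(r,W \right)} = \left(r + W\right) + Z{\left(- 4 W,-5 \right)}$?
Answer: $-3240$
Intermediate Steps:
$T{\left(r,W \right)} = -5 + W + r$ ($T{\left(r,W \right)} = \left(r + W\right) - 5 = \left(W + r\right) - 5 = -5 + W + r$)
$T{\left(4,3 \right)} 9 \left(\left(-3\right) 6\right) 10 = \left(-5 + 3 + 4\right) 9 \left(\left(-3\right) 6\right) 10 = 2 \cdot 9 \left(-18\right) 10 = 2 \left(-162\right) 10 = \left(-324\right) 10 = -3240$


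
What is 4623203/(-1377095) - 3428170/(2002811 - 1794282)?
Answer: -5684987664537/287164243255 ≈ -19.797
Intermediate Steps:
4623203/(-1377095) - 3428170/(2002811 - 1794282) = 4623203*(-1/1377095) - 3428170/208529 = -4623203/1377095 - 3428170*1/208529 = -4623203/1377095 - 3428170/208529 = -5684987664537/287164243255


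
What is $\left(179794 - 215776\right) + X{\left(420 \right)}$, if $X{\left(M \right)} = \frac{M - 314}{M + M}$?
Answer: $- \frac{15112387}{420} \approx -35982.0$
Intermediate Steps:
$X{\left(M \right)} = \frac{-314 + M}{2 M}$ ($X{\left(M \right)} = \frac{M - 314}{2 M} = \left(-314 + M\right) \frac{1}{2 M} = \frac{-314 + M}{2 M}$)
$\left(179794 - 215776\right) + X{\left(420 \right)} = \left(179794 - 215776\right) + \frac{-314 + 420}{2 \cdot 420} = -35982 + \frac{1}{2} \cdot \frac{1}{420} \cdot 106 = -35982 + \frac{53}{420} = - \frac{15112387}{420}$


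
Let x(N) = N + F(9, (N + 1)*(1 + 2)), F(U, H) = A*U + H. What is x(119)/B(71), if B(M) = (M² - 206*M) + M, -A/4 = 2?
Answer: -407/9514 ≈ -0.042779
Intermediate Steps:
A = -8 (A = -4*2 = -8)
B(M) = M² - 205*M
F(U, H) = H - 8*U (F(U, H) = -8*U + H = H - 8*U)
x(N) = -69 + 4*N (x(N) = N + ((N + 1)*(1 + 2) - 8*9) = N + ((1 + N)*3 - 72) = N + ((3 + 3*N) - 72) = N + (-69 + 3*N) = -69 + 4*N)
x(119)/B(71) = (-69 + 4*119)/((71*(-205 + 71))) = (-69 + 476)/((71*(-134))) = 407/(-9514) = 407*(-1/9514) = -407/9514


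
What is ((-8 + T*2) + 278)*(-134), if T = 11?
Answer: -39128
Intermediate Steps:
((-8 + T*2) + 278)*(-134) = ((-8 + 11*2) + 278)*(-134) = ((-8 + 22) + 278)*(-134) = (14 + 278)*(-134) = 292*(-134) = -39128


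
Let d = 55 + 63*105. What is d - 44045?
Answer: -37375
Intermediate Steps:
d = 6670 (d = 55 + 6615 = 6670)
d - 44045 = 6670 - 44045 = -37375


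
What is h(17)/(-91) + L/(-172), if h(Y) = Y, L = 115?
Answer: -13389/15652 ≈ -0.85542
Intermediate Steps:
h(17)/(-91) + L/(-172) = 17/(-91) + 115/(-172) = 17*(-1/91) + 115*(-1/172) = -17/91 - 115/172 = -13389/15652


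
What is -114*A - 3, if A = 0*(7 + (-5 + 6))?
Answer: -3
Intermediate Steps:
A = 0 (A = 0*(7 + 1) = 0*8 = 0)
-114*A - 3 = -114*0 - 3 = 0 - 3 = -3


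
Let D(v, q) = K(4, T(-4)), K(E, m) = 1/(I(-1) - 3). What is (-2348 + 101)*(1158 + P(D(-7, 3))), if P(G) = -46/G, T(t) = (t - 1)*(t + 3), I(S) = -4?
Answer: -3325560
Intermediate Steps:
T(t) = (-1 + t)*(3 + t)
K(E, m) = -⅐ (K(E, m) = 1/(-4 - 3) = 1/(-7) = -⅐)
D(v, q) = -⅐
(-2348 + 101)*(1158 + P(D(-7, 3))) = (-2348 + 101)*(1158 - 46/(-⅐)) = -2247*(1158 - 46*(-7)) = -2247*(1158 + 322) = -2247*1480 = -3325560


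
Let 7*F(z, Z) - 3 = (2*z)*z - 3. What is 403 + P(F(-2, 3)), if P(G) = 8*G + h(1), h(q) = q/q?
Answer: 2892/7 ≈ 413.14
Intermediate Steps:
h(q) = 1
F(z, Z) = 2*z²/7 (F(z, Z) = 3/7 + ((2*z)*z - 3)/7 = 3/7 + (2*z² - 3)/7 = 3/7 + (-3 + 2*z²)/7 = 3/7 + (-3/7 + 2*z²/7) = 2*z²/7)
P(G) = 1 + 8*G (P(G) = 8*G + 1 = 1 + 8*G)
403 + P(F(-2, 3)) = 403 + (1 + 8*((2/7)*(-2)²)) = 403 + (1 + 8*((2/7)*4)) = 403 + (1 + 8*(8/7)) = 403 + (1 + 64/7) = 403 + 71/7 = 2892/7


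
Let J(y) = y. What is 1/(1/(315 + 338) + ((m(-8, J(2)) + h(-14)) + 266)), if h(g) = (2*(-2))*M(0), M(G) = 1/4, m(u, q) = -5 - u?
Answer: 653/175005 ≈ 0.0037313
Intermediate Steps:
M(G) = ¼
h(g) = -1 (h(g) = (2*(-2))*(¼) = -4*¼ = -1)
1/(1/(315 + 338) + ((m(-8, J(2)) + h(-14)) + 266)) = 1/(1/(315 + 338) + (((-5 - 1*(-8)) - 1) + 266)) = 1/(1/653 + (((-5 + 8) - 1) + 266)) = 1/(1/653 + ((3 - 1) + 266)) = 1/(1/653 + (2 + 266)) = 1/(1/653 + 268) = 1/(175005/653) = 653/175005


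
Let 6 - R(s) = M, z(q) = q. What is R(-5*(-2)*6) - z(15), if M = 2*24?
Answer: -57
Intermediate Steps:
M = 48
R(s) = -42 (R(s) = 6 - 1*48 = 6 - 48 = -42)
R(-5*(-2)*6) - z(15) = -42 - 1*15 = -42 - 15 = -57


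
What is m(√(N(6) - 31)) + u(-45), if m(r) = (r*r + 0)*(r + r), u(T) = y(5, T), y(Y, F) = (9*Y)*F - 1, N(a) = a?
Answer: -2026 - 250*I ≈ -2026.0 - 250.0*I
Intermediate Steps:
y(Y, F) = -1 + 9*F*Y (y(Y, F) = 9*F*Y - 1 = -1 + 9*F*Y)
u(T) = -1 + 45*T (u(T) = -1 + 9*T*5 = -1 + 45*T)
m(r) = 2*r³ (m(r) = (r² + 0)*(2*r) = r²*(2*r) = 2*r³)
m(√(N(6) - 31)) + u(-45) = 2*(√(6 - 31))³ + (-1 + 45*(-45)) = 2*(√(-25))³ + (-1 - 2025) = 2*(5*I)³ - 2026 = 2*(-125*I) - 2026 = -250*I - 2026 = -2026 - 250*I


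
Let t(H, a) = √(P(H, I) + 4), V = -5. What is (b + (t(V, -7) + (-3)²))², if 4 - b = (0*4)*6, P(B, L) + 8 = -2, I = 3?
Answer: (13 + I*√6)² ≈ 163.0 + 63.687*I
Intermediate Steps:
P(B, L) = -10 (P(B, L) = -8 - 2 = -10)
t(H, a) = I*√6 (t(H, a) = √(-10 + 4) = √(-6) = I*√6)
b = 4 (b = 4 - 0*4*6 = 4 - 0*6 = 4 - 1*0 = 4 + 0 = 4)
(b + (t(V, -7) + (-3)²))² = (4 + (I*√6 + (-3)²))² = (4 + (I*√6 + 9))² = (4 + (9 + I*√6))² = (13 + I*√6)²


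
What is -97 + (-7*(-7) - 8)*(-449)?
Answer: -18506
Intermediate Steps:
-97 + (-7*(-7) - 8)*(-449) = -97 + (49 - 8)*(-449) = -97 + 41*(-449) = -97 - 18409 = -18506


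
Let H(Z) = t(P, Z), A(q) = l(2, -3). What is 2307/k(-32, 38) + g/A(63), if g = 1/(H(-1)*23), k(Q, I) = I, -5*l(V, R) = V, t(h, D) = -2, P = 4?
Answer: 106217/1748 ≈ 60.765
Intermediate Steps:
l(V, R) = -V/5
A(q) = -⅖ (A(q) = -⅕*2 = -⅖)
H(Z) = -2
g = -1/46 (g = 1/(-2*23) = 1/(-46) = -1/46 ≈ -0.021739)
2307/k(-32, 38) + g/A(63) = 2307/38 - 1/(46*(-⅖)) = 2307*(1/38) - 1/46*(-5/2) = 2307/38 + 5/92 = 106217/1748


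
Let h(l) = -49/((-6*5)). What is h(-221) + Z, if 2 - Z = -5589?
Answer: 167779/30 ≈ 5592.6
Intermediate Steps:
h(l) = 49/30 (h(l) = -49/(-30) = -49*(-1/30) = 49/30)
Z = 5591 (Z = 2 - 1*(-5589) = 2 + 5589 = 5591)
h(-221) + Z = 49/30 + 5591 = 167779/30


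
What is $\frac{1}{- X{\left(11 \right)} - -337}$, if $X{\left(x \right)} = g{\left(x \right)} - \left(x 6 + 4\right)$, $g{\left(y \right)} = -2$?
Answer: $\frac{1}{409} \approx 0.002445$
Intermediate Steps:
$X{\left(x \right)} = -6 - 6 x$ ($X{\left(x \right)} = -2 - \left(x 6 + 4\right) = -2 - \left(6 x + 4\right) = -2 - \left(4 + 6 x\right) = -6 - 6 x$)
$\frac{1}{- X{\left(11 \right)} - -337} = \frac{1}{- (-6 - 66) - -337} = \frac{1}{- (-6 - 66) + 337} = \frac{1}{\left(-1\right) \left(-72\right) + 337} = \frac{1}{72 + 337} = \frac{1}{409}$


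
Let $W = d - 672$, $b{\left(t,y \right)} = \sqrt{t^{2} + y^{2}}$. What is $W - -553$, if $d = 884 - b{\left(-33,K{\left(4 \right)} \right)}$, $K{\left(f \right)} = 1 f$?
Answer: $765 - \sqrt{1105} \approx 731.76$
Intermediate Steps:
$K{\left(f \right)} = f$
$d = 884 - \sqrt{1105}$ ($d = 884 - \sqrt{\left(-33\right)^{2} + 4^{2}} = 884 - \sqrt{1089 + 16} = 884 - \sqrt{1105} \approx 850.76$)
$W = 212 - \sqrt{1105}$ ($W = \left(884 - \sqrt{1105}\right) - 672 = 212 - \sqrt{1105} \approx 178.76$)
$W - -553 = \left(212 - \sqrt{1105}\right) - -553 = \left(212 - \sqrt{1105}\right) + 553 = 765 - \sqrt{1105}$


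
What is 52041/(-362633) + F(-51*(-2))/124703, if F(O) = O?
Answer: -6452680257/45221422999 ≈ -0.14269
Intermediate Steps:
52041/(-362633) + F(-51*(-2))/124703 = 52041/(-362633) - 51*(-2)/124703 = 52041*(-1/362633) + 102*(1/124703) = -52041/362633 + 102/124703 = -6452680257/45221422999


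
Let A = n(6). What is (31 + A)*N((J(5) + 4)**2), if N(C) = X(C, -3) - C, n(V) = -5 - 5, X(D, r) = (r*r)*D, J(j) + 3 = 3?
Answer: 2688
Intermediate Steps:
J(j) = 0 (J(j) = -3 + 3 = 0)
X(D, r) = D*r**2 (X(D, r) = r**2*D = D*r**2)
n(V) = -10
A = -10
N(C) = 8*C (N(C) = C*(-3)**2 - C = C*9 - C = 9*C - C = 8*C)
(31 + A)*N((J(5) + 4)**2) = (31 - 10)*(8*(0 + 4)**2) = 21*(8*4**2) = 21*(8*16) = 21*128 = 2688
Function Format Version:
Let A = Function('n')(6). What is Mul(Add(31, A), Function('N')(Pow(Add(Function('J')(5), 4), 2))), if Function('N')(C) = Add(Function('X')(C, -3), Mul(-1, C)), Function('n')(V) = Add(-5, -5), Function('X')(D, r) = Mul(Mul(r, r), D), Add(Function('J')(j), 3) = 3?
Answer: 2688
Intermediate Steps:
Function('J')(j) = 0 (Function('J')(j) = Add(-3, 3) = 0)
Function('X')(D, r) = Mul(D, Pow(r, 2)) (Function('X')(D, r) = Mul(Pow(r, 2), D) = Mul(D, Pow(r, 2)))
Function('n')(V) = -10
A = -10
Function('N')(C) = Mul(8, C) (Function('N')(C) = Add(Mul(C, Pow(-3, 2)), Mul(-1, C)) = Add(Mul(C, 9), Mul(-1, C)) = Add(Mul(9, C), Mul(-1, C)) = Mul(8, C))
Mul(Add(31, A), Function('N')(Pow(Add(Function('J')(5), 4), 2))) = Mul(Add(31, -10), Mul(8, Pow(Add(0, 4), 2))) = Mul(21, Mul(8, Pow(4, 2))) = Mul(21, Mul(8, 16)) = Mul(21, 128) = 2688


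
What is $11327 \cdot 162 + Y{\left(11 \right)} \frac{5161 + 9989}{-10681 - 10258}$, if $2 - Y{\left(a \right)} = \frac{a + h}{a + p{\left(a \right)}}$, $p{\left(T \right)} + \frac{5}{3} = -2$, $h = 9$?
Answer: $\frac{422647847646}{230329} \approx 1.835 \cdot 10^{6}$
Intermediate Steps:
$p{\left(T \right)} = - \frac{11}{3}$ ($p{\left(T \right)} = - \frac{5}{3} - 2 = - \frac{11}{3}$)
$Y{\left(a \right)} = 2 - \frac{9 + a}{- \frac{11}{3} + a}$ ($Y{\left(a \right)} = 2 - \frac{a + 9}{a - \frac{11}{3}} = 2 - \frac{9 + a}{- \frac{11}{3} + a}$)
$11327 \cdot 162 + Y{\left(11 \right)} \frac{5161 + 9989}{-10681 - 10258} = 11327 \cdot 162 + \frac{-49 + 3 \cdot 11}{-11 + 3 \cdot 11} \frac{5161 + 9989}{-10681 - 10258} = 1834974 + \frac{-49 + 33}{-11 + 33} \frac{15150}{-20939} = 1834974 + \frac{1}{22} \left(-16\right) 15150 \left(- \frac{1}{20939}\right) = 1834974 + \frac{1}{22} \left(-16\right) \left(- \frac{15150}{20939}\right) = 1834974 - - \frac{121200}{230329} = 1834974 + \frac{121200}{230329} = \frac{422647847646}{230329}$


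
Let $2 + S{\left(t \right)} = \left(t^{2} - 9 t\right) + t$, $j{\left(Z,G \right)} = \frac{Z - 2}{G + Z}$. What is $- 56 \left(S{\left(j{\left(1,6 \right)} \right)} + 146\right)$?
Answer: $- \frac{56904}{7} \approx -8129.1$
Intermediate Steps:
$j{\left(Z,G \right)} = \frac{-2 + Z}{G + Z}$
$S{\left(t \right)} = -2 + t^{2} - 8 t$ ($S{\left(t \right)} = -2 + \left(\left(t^{2} - 9 t\right) + t\right) = -2 + \left(t^{2} - 8 t\right) = -2 + t^{2} - 8 t$)
$- 56 \left(S{\left(j{\left(1,6 \right)} \right)} + 146\right) = - 56 \left(\left(-2 + \left(\frac{-2 + 1}{6 + 1}\right)^{2} - 8 \frac{-2 + 1}{6 + 1}\right) + 146\right) = - 56 \left(\left(-2 + \left(\frac{1}{7} \left(-1\right)\right)^{2} - 8 \cdot \frac{1}{7} \left(-1\right)\right) + 146\right) = - 56 \left(\left(-2 + \left(- \frac{1}{7}\right)^{2} - - \frac{8}{7}\right) + 146\right) = - 56 \left(\left(-2 + \frac{1}{49} + \frac{8}{7}\right) + 146\right) = - 56 \left(- \frac{41}{49} + 146\right) = \left(-56\right) \frac{7113}{49} = - \frac{56904}{7}$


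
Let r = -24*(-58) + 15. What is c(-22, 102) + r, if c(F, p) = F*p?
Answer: -837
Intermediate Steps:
r = 1407 (r = 1392 + 15 = 1407)
c(-22, 102) + r = -22*102 + 1407 = -2244 + 1407 = -837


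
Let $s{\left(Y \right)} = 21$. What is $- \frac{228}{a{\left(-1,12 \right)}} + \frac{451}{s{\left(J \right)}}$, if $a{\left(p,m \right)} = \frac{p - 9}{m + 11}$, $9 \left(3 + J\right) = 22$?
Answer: $\frac{57317}{105} \approx 545.88$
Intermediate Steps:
$J = - \frac{5}{9}$ ($J = -3 + \frac{1}{9} \cdot 22 = -3 + \frac{22}{9} = - \frac{5}{9} \approx -0.55556$)
$a{\left(p,m \right)} = \frac{-9 + p}{11 + m}$
$- \frac{228}{a{\left(-1,12 \right)}} + \frac{451}{s{\left(J \right)}} = - \frac{228}{\frac{1}{11 + 12} \left(-9 - 1\right)} + \frac{451}{21} = - \frac{228}{\frac{1}{23} \left(-10\right)} + 451 \cdot \frac{1}{21} = - \frac{228}{\frac{1}{23} \left(-10\right)} + \frac{451}{21} = - \frac{228}{- \frac{10}{23}} + \frac{451}{21} = \left(-228\right) \left(- \frac{23}{10}\right) + \frac{451}{21} = \frac{2622}{5} + \frac{451}{21} = \frac{57317}{105}$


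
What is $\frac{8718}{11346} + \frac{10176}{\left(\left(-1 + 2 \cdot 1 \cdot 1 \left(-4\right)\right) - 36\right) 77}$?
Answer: $- \frac{4736057}{2184105} \approx -2.1684$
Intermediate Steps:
$\frac{8718}{11346} + \frac{10176}{\left(\left(-1 + 2 \cdot 1 \cdot 1 \left(-4\right)\right) - 36\right) 77} = 8718 \cdot \frac{1}{11346} + \frac{10176}{\left(\left(-1 + 2 \cdot 1 \left(-4\right)\right) - 36\right) 77} = \frac{1453}{1891} + \frac{10176}{\left(\left(-1 + 2 \left(-4\right)\right) - 36\right) 77} = \frac{1453}{1891} + \frac{10176}{\left(\left(-1 - 8\right) - 36\right) 77} = \frac{1453}{1891} + \frac{10176}{\left(-9 - 36\right) 77} = \frac{1453}{1891} + \frac{10176}{\left(-45\right) 77} = \frac{1453}{1891} + \frac{10176}{-3465} = \frac{1453}{1891} + 10176 \left(- \frac{1}{3465}\right) = \frac{1453}{1891} - \frac{3392}{1155} = - \frac{4736057}{2184105}$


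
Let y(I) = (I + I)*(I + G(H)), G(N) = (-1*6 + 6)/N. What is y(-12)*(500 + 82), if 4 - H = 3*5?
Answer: 167616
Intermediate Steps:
H = -11 (H = 4 - 3*5 = 4 - 1*15 = 4 - 15 = -11)
G(N) = 0 (G(N) = (-6 + 6)/N = 0/N = 0)
y(I) = 2*I² (y(I) = (I + I)*(I + 0) = (2*I)*I = 2*I²)
y(-12)*(500 + 82) = (2*(-12)²)*(500 + 82) = (2*144)*582 = 288*582 = 167616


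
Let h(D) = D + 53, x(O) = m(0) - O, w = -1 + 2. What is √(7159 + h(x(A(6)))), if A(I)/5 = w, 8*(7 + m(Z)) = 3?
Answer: √115206/4 ≈ 84.855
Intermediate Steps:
m(Z) = -53/8 (m(Z) = -7 + (⅛)*3 = -7 + 3/8 = -53/8)
w = 1
A(I) = 5 (A(I) = 5*1 = 5)
x(O) = -53/8 - O
h(D) = 53 + D
√(7159 + h(x(A(6)))) = √(7159 + (53 + (-53/8 - 1*5))) = √(7159 + (53 + (-53/8 - 5))) = √(7159 + (53 - 93/8)) = √(7159 + 331/8) = √(57603/8) = √115206/4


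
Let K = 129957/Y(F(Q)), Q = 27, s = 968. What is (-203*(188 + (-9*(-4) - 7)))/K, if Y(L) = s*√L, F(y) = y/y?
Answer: -42641368/129957 ≈ -328.12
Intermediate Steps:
F(y) = 1
Y(L) = 968*√L
K = 129957/968 (K = 129957/((968*√1)) = 129957/((968*1)) = 129957/968 ≈ 134.25)
(-203*(188 + (-9*(-4) - 7)))/K = (-203*(188 + (-9*(-4) - 7)))/(129957/968) = -203*(188 + (36 - 7))*(968/129957) = -203*(188 + 29)*(968/129957) = -203*217*(968/129957) = -44051*968/129957 = -42641368/129957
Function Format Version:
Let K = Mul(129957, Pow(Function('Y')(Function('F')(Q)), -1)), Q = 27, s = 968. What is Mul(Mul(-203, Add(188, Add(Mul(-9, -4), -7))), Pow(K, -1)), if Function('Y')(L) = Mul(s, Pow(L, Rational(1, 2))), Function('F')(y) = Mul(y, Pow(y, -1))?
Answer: Rational(-42641368, 129957) ≈ -328.12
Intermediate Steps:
Function('F')(y) = 1
Function('Y')(L) = Mul(968, Pow(L, Rational(1, 2)))
K = Rational(129957, 968) (K = Mul(129957, Pow(Mul(968, Pow(1, Rational(1, 2))), -1)) = Mul(129957, Pow(Mul(968, 1), -1)) = Mul(129957, Pow(968, -1)) = Mul(129957, Rational(1, 968)) = Rational(129957, 968) ≈ 134.25)
Mul(Mul(-203, Add(188, Add(Mul(-9, -4), -7))), Pow(K, -1)) = Mul(Mul(-203, Add(188, Add(Mul(-9, -4), -7))), Pow(Rational(129957, 968), -1)) = Mul(Mul(-203, Add(188, Add(36, -7))), Rational(968, 129957)) = Mul(Mul(-203, Add(188, 29)), Rational(968, 129957)) = Mul(Mul(-203, 217), Rational(968, 129957)) = Mul(-44051, Rational(968, 129957)) = Rational(-42641368, 129957)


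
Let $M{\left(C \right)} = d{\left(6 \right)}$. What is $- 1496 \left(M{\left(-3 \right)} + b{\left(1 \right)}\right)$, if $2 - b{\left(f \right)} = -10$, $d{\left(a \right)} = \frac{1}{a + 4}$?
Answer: $- \frac{90508}{5} \approx -18102.0$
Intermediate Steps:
$d{\left(a \right)} = \frac{1}{4 + a}$
$M{\left(C \right)} = \frac{1}{10}$ ($M{\left(C \right)} = \frac{1}{4 + 6} = \frac{1}{10}$)
$b{\left(f \right)} = 12$ ($b{\left(f \right)} = 2 - -10 = 2 + 10 = 12$)
$- 1496 \left(M{\left(-3 \right)} + b{\left(1 \right)}\right) = - 1496 \left(\frac{1}{10} + 12\right) = \left(-1496\right) \frac{121}{10} = - \frac{90508}{5}$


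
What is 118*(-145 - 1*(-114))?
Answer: -3658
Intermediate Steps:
118*(-145 - 1*(-114)) = 118*(-145 + 114) = 118*(-31) = -3658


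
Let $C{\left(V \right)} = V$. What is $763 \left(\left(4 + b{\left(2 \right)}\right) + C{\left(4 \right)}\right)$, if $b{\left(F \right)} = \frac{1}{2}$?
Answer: $\frac{12971}{2} \approx 6485.5$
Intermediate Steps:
$b{\left(F \right)} = \frac{1}{2}$
$763 \left(\left(4 + b{\left(2 \right)}\right) + C{\left(4 \right)}\right) = 763 \left(\left(4 + \frac{1}{2}\right) + 4\right) = 763 \left(\frac{9}{2} + 4\right) = 763 \cdot \frac{17}{2} = \frac{12971}{2}$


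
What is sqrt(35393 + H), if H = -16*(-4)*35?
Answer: sqrt(37633) ≈ 193.99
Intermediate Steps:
H = 2240 (H = 64*35 = 2240)
sqrt(35393 + H) = sqrt(35393 + 2240) = sqrt(37633)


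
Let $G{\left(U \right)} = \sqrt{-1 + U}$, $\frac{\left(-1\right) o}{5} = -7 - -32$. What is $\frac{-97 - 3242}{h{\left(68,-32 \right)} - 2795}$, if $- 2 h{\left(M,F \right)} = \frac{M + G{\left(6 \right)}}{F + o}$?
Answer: $\frac{920076368652}{770115063839} + \frac{1048446 \sqrt{5}}{770115063839} \approx 1.1947$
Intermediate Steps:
$o = -125$ ($o = - 5 \left(-7 - -32\right) = - 5 \left(-7 + 32\right) = \left(-5\right) 25 = -125$)
$h{\left(M,F \right)} = - \frac{M + \sqrt{5}}{2 \left(-125 + F\right)}$ ($h{\left(M,F \right)} = - \frac{\left(M + \sqrt{-1 + 6}\right) \frac{1}{F - 125}}{2} = - \frac{\left(M + \sqrt{5}\right) \frac{1}{-125 + F}}{2} = - \frac{\frac{1}{-125 + F} \left(M + \sqrt{5}\right)}{2} = - \frac{M + \sqrt{5}}{2 \left(-125 + F\right)}$)
$\frac{-97 - 3242}{h{\left(68,-32 \right)} - 2795} = \frac{-97 - 3242}{\frac{\left(-1\right) 68 - \sqrt{5}}{2 \left(-125 - 32\right)} - 2795} = - \frac{3339}{\frac{-68 - \sqrt{5}}{2 \left(-157\right)} - 2795} = - \frac{3339}{\frac{1}{2} \left(- \frac{1}{157}\right) \left(-68 - \sqrt{5}\right) - 2795} = - \frac{3339}{\left(\frac{34}{157} + \frac{\sqrt{5}}{314}\right) - 2795} = - \frac{3339}{- \frac{438781}{157} + \frac{\sqrt{5}}{314}}$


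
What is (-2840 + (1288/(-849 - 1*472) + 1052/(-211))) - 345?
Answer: -889419695/278731 ≈ -3191.0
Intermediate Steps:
(-2840 + (1288/(-849 - 1*472) + 1052/(-211))) - 345 = (-2840 + (1288/(-849 - 472) + 1052*(-1/211))) - 345 = (-2840 + (1288/(-1321) - 1052/211)) - 345 = (-2840 + (1288*(-1/1321) - 1052/211)) - 345 = (-2840 + (-1288/1321 - 1052/211)) - 345 = (-2840 - 1661460/278731) - 345 = -793257500/278731 - 345 = -889419695/278731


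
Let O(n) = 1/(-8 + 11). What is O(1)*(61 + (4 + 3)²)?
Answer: 110/3 ≈ 36.667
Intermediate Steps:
O(n) = ⅓ (O(n) = 1/3 = ⅓)
O(1)*(61 + (4 + 3)²) = (61 + (4 + 3)²)/3 = (61 + 7²)/3 = (61 + 49)/3 = (⅓)*110 = 110/3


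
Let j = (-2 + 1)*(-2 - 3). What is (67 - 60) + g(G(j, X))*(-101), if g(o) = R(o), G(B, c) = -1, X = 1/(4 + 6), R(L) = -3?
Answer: 310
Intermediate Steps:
X = ⅒ (X = 1/10 = ⅒ ≈ 0.10000)
j = 5 (j = -1*(-5) = 5)
g(o) = -3
(67 - 60) + g(G(j, X))*(-101) = (67 - 60) - 3*(-101) = 7 + 303 = 310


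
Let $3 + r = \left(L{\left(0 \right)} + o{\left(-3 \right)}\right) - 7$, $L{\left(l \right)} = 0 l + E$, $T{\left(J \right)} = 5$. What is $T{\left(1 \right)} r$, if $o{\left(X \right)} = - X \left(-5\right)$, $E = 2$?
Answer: $-115$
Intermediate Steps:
$o{\left(X \right)} = 5 X$
$L{\left(l \right)} = 2$ ($L{\left(l \right)} = 0 l + 2 = 0 + 2 = 2$)
$r = -23$ ($r = -3 + \left(\left(2 + 5 \left(-3\right)\right) - 7\right) = -3 + \left(\left(2 - 15\right) - 7\right) = -3 - 20 = -23$)
$T{\left(1 \right)} r = 5 \left(-23\right) = -115$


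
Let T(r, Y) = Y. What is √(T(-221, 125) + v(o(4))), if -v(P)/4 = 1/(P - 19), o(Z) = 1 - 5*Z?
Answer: √45163/19 ≈ 11.185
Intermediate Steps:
v(P) = -4/(-19 + P) (v(P) = -4/(P - 19) = -4/(-19 + P))
√(T(-221, 125) + v(o(4))) = √(125 - 4/(-19 + (1 - 5*4))) = √(125 - 4/(-19 + (1 - 20))) = √(125 - 4/(-19 - 19)) = √(125 - 4/(-38)) = √(125 - 4*(-1/38)) = √(125 + 2/19) = √(2377/19) = √45163/19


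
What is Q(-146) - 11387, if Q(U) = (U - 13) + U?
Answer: -11692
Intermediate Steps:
Q(U) = -13 + 2*U (Q(U) = (-13 + U) + U = -13 + 2*U)
Q(-146) - 11387 = (-13 + 2*(-146)) - 11387 = (-13 - 292) - 11387 = -305 - 11387 = -11692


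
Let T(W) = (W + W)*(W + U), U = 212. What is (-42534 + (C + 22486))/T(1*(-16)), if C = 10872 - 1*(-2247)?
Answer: 6929/6272 ≈ 1.1048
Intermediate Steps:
C = 13119 (C = 10872 + 2247 = 13119)
T(W) = 2*W*(212 + W) (T(W) = (W + W)*(W + 212) = (2*W)*(212 + W) = 2*W*(212 + W))
(-42534 + (C + 22486))/T(1*(-16)) = (-42534 + (13119 + 22486))/((2*(1*(-16))*(212 + 1*(-16)))) = (-42534 + 35605)/((2*(-16)*(212 - 16))) = -6929/(2*(-16)*196) = -6929/(-6272) = -6929*(-1/6272) = 6929/6272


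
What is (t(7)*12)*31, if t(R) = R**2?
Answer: 18228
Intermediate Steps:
(t(7)*12)*31 = (7**2*12)*31 = (49*12)*31 = 588*31 = 18228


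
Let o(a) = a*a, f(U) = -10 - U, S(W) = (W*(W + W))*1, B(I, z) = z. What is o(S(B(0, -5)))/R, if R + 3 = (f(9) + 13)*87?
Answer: -100/21 ≈ -4.7619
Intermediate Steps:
S(W) = 2*W² (S(W) = (W*(2*W))*1 = (2*W²)*1 = 2*W²)
o(a) = a²
R = -525 (R = -3 + ((-10 - 1*9) + 13)*87 = -3 + ((-10 - 9) + 13)*87 = -3 + (-19 + 13)*87 = -3 - 6*87 = -3 - 522 = -525)
o(S(B(0, -5)))/R = (2*(-5)²)²/(-525) = (2*25)²*(-1/525) = 50²*(-1/525) = 2500*(-1/525) = -100/21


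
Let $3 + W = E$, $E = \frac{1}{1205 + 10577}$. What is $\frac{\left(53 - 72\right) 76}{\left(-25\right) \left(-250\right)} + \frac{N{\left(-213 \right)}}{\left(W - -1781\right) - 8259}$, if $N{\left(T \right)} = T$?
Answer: $- \frac{15762968684}{79540771875} \approx -0.19817$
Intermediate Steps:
$E = \frac{1}{11782} \approx 8.4875 \cdot 10^{-5}$
$W = - \frac{35345}{11782}$ ($W = -3 + \frac{1}{11782} = - \frac{35345}{11782} \approx -2.9999$)
$\frac{\left(53 - 72\right) 76}{\left(-25\right) \left(-250\right)} + \frac{N{\left(-213 \right)}}{\left(W - -1781\right) - 8259} = \frac{\left(53 - 72\right) 76}{\left(-25\right) \left(-250\right)} - \frac{213}{\left(- \frac{35345}{11782} - -1781\right) - 8259} = \frac{\left(-19\right) 76}{6250} - \frac{213}{\left(- \frac{35345}{11782} + 1781\right) - 8259} = \left(-1444\right) \frac{1}{6250} - \frac{213}{\frac{20948397}{11782} - 8259} = - \frac{722}{3125} - \frac{213}{- \frac{76359141}{11782}} = - \frac{722}{3125} - - \frac{836522}{25453047} = - \frac{722}{3125} + \frac{836522}{25453047} = - \frac{15762968684}{79540771875}$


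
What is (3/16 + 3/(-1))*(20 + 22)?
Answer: -945/8 ≈ -118.13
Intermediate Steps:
(3/16 + 3/(-1))*(20 + 22) = (3*(1/16) + 3*(-1))*42 = (3/16 - 3)*42 = -45/16*42 = -945/8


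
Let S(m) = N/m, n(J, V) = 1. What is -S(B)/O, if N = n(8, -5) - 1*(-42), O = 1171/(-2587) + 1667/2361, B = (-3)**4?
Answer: -87546667/41790546 ≈ -2.0949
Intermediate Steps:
B = 81
O = 1547798/6107907 (O = 1171*(-1/2587) + 1667*(1/2361) = -1171/2587 + 1667/2361 = 1547798/6107907 ≈ 0.25341)
N = 43 (N = 1 - 1*(-42) = 1 + 42 = 43)
S(m) = 43/m
-S(B)/O = -43/81/1547798/6107907 = -43*(1/81)*6107907/1547798 = -43*6107907/(81*1547798) = -1*87546667/41790546 = -87546667/41790546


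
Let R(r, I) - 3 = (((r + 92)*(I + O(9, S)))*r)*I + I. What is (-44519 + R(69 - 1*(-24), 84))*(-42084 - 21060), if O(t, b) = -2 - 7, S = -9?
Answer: -6841467261792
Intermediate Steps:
O(t, b) = -9
R(r, I) = 3 + I + I*r*(-9 + I)*(92 + r) (R(r, I) = 3 + ((((r + 92)*(I - 9))*r)*I + I) = 3 + ((((92 + r)*(-9 + I))*r)*I + I) = 3 + ((((-9 + I)*(92 + r))*r)*I + I) = 3 + ((r*(-9 + I)*(92 + r))*I + I) = 3 + (I*r*(-9 + I)*(92 + r) + I) = 3 + (I + I*r*(-9 + I)*(92 + r)) = 3 + I + I*r*(-9 + I)*(92 + r))
(-44519 + R(69 - 1*(-24), 84))*(-42084 - 21060) = (-44519 + (3 + 84 + 84**2*(69 - 1*(-24))**2 - 828*84*(69 - 1*(-24)) - 9*84*(69 - 1*(-24))**2 + 92*(69 - 1*(-24))*84**2))*(-42084 - 21060) = (-44519 + (3 + 84 + 7056*(69 + 24)**2 - 828*84*(69 + 24) - 9*84*(69 + 24)**2 + 92*(69 + 24)*7056))*(-63144) = (-44519 + (3 + 84 + 7056*93**2 - 828*84*93 - 9*84*93**2 + 92*93*7056))*(-63144) = (-44519 + (3 + 84 + 7056*8649 - 6468336 - 9*84*8649 + 60371136))*(-63144) = (-44519 + (3 + 84 + 61027344 - 6468336 - 6538644 + 60371136))*(-63144) = (-44519 + 108391587)*(-63144) = 108347068*(-63144) = -6841467261792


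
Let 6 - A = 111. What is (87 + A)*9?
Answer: -162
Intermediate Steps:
A = -105 (A = 6 - 1*111 = 6 - 111 = -105)
(87 + A)*9 = (87 - 105)*9 = -18*9 = -162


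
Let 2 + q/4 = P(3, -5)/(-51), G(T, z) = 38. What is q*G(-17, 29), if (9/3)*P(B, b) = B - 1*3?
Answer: -304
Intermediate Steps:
P(B, b) = -1 + B/3 (P(B, b) = (B - 1*3)/3 = (B - 3)/3 = (-3 + B)/3 = -1 + B/3)
q = -8 (q = -8 + 4*((-1 + (1/3)*3)/(-51)) = -8 + 4*((-1 + 1)*(-1/51)) = -8 + 4*(0*(-1/51)) = -8 + 4*0 = -8 + 0 = -8)
q*G(-17, 29) = -8*38 = -304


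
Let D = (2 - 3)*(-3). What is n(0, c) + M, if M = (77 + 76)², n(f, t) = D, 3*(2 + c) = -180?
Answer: 23412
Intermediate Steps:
c = -62 (c = -2 + (⅓)*(-180) = -2 - 60 = -62)
D = 3 (D = -1*(-3) = 3)
n(f, t) = 3
M = 23409 (M = 153² = 23409)
n(0, c) + M = 3 + 23409 = 23412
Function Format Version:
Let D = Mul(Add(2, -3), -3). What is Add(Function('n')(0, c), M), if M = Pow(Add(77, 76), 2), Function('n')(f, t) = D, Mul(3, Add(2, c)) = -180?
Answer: 23412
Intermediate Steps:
c = -62 (c = Add(-2, Mul(Rational(1, 3), -180)) = Add(-2, -60) = -62)
D = 3 (D = Mul(-1, -3) = 3)
Function('n')(f, t) = 3
M = 23409 (M = Pow(153, 2) = 23409)
Add(Function('n')(0, c), M) = Add(3, 23409) = 23412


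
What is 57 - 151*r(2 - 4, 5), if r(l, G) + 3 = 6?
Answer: -396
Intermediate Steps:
r(l, G) = 3 (r(l, G) = -3 + 6 = 3)
57 - 151*r(2 - 4, 5) = 57 - 151*3 = 57 - 453 = -396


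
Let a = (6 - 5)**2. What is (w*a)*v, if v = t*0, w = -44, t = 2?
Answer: 0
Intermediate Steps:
a = 1 (a = 1**2 = 1)
v = 0 (v = 2*0 = 0)
(w*a)*v = -44*1*0 = -44*0 = 0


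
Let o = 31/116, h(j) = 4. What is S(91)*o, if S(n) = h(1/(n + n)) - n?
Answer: -93/4 ≈ -23.250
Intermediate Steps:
S(n) = 4 - n
o = 31/116 (o = 31*(1/116) = 31/116 ≈ 0.26724)
S(91)*o = (4 - 1*91)*(31/116) = (4 - 91)*(31/116) = -87*31/116 = -93/4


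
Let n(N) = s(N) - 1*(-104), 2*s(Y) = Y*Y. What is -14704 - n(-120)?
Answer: -22008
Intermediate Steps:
s(Y) = Y²/2 (s(Y) = (Y*Y)/2 = Y²/2)
n(N) = 104 + N²/2 (n(N) = N²/2 - 1*(-104) = N²/2 + 104 = 104 + N²/2)
-14704 - n(-120) = -14704 - (104 + (½)*(-120)²) = -14704 - (104 + (½)*14400) = -14704 - (104 + 7200) = -14704 - 1*7304 = -14704 - 7304 = -22008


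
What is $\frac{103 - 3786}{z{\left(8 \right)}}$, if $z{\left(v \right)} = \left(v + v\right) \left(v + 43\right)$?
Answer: $- \frac{3683}{816} \approx -4.5135$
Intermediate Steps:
$z{\left(v \right)} = 2 v \left(43 + v\right)$
$\frac{103 - 3786}{z{\left(8 \right)}} = \frac{103 - 3786}{2 \cdot 8 \left(43 + 8\right)} = - \frac{3683}{2 \cdot 8 \cdot 51} = - \frac{3683}{816}$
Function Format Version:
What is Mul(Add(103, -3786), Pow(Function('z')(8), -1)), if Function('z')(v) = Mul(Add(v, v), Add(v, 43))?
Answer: Rational(-3683, 816) ≈ -4.5135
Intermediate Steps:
Function('z')(v) = Mul(2, v, Add(43, v)) (Function('z')(v) = Mul(Mul(2, v), Add(43, v)) = Mul(2, v, Add(43, v)))
Mul(Add(103, -3786), Pow(Function('z')(8), -1)) = Mul(Add(103, -3786), Pow(Mul(2, 8, Add(43, 8)), -1)) = Mul(-3683, Pow(Mul(2, 8, 51), -1)) = Mul(-3683, Pow(816, -1)) = Mul(-3683, Rational(1, 816)) = Rational(-3683, 816)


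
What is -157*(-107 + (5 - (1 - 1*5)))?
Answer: 15386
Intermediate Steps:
-157*(-107 + (5 - (1 - 1*5))) = -157*(-107 + (5 - (1 - 5))) = -157*(-107 + (5 - 1*(-4))) = -157*(-107 + (5 + 4)) = -157*(-107 + 9) = -157*(-98) = 15386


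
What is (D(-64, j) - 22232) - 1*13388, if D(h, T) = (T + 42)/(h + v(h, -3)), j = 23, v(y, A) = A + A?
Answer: -498693/14 ≈ -35621.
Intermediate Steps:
v(y, A) = 2*A
D(h, T) = (42 + T)/(-6 + h) (D(h, T) = (T + 42)/(h + 2*(-3)) = (42 + T)/(h - 6) = (42 + T)/(-6 + h))
(D(-64, j) - 22232) - 1*13388 = ((42 + 23)/(-6 - 64) - 22232) - 1*13388 = (65/(-70) - 22232) - 13388 = (-1/70*65 - 22232) - 13388 = (-13/14 - 22232) - 13388 = -311261/14 - 13388 = -498693/14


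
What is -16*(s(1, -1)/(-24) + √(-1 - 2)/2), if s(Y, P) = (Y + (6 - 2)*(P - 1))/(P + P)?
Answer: 7/3 - 8*I*√3 ≈ 2.3333 - 13.856*I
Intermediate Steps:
s(Y, P) = (-4 + Y + 4*P)/(2*P) (s(Y, P) = (Y + 4*(-1 + P))/((2*P)) = (Y + (-4 + 4*P))*(1/(2*P)) = (-4 + Y + 4*P)*(1/(2*P)) = (-4 + Y + 4*P)/(2*P))
-16*(s(1, -1)/(-24) + √(-1 - 2)/2) = -16*(((½)*(-4 + 1 + 4*(-1))/(-1))/(-24) + √(-1 - 2)/2) = -16*(((½)*(-1)*(-4 + 1 - 4))*(-1/24) + √(-3)*(½)) = -16*(((½)*(-1)*(-7))*(-1/24) + (I*√3)*(½)) = -16*((7/2)*(-1/24) + I*√3/2) = -16*(-7/48 + I*√3/2) = 7/3 - 8*I*√3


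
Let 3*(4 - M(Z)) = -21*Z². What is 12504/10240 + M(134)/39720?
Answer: 5574331/1271040 ≈ 4.3856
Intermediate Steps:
M(Z) = 4 + 7*Z² (M(Z) = 4 - (-7)*Z² = 4 + 7*Z²)
12504/10240 + M(134)/39720 = 12504/10240 + (4 + 7*134²)/39720 = 12504*(1/10240) + (4 + 7*17956)*(1/39720) = 1563/1280 + (4 + 125692)*(1/39720) = 1563/1280 + 125696*(1/39720) = 1563/1280 + 15712/4965 = 5574331/1271040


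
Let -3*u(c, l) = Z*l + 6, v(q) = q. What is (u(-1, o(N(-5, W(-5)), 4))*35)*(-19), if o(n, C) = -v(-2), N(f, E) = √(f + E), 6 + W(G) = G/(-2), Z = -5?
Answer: -2660/3 ≈ -886.67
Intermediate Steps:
W(G) = -6 - G/2 (W(G) = -6 + G/(-2) = -6 + G*(-½) = -6 - G/2)
N(f, E) = √(E + f)
o(n, C) = 2 (o(n, C) = -1*(-2) = 2)
u(c, l) = -2 + 5*l/3 (u(c, l) = -(-5*l + 6)/3 = -(6 - 5*l)/3 = -2 + 5*l/3)
(u(-1, o(N(-5, W(-5)), 4))*35)*(-19) = ((-2 + (5/3)*2)*35)*(-19) = ((-2 + 10/3)*35)*(-19) = ((4/3)*35)*(-19) = (140/3)*(-19) = -2660/3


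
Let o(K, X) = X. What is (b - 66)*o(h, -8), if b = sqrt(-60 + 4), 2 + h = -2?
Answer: 528 - 16*I*sqrt(14) ≈ 528.0 - 59.867*I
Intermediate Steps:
h = -4 (h = -2 - 2 = -4)
b = 2*I*sqrt(14) (b = sqrt(-56) = 2*I*sqrt(14) ≈ 7.4833*I)
(b - 66)*o(h, -8) = (2*I*sqrt(14) - 66)*(-8) = (-66 + 2*I*sqrt(14))*(-8) = 528 - 16*I*sqrt(14)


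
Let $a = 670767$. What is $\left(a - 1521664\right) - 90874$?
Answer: $-941771$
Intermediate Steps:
$\left(a - 1521664\right) - 90874 = \left(670767 - 1521664\right) - 90874 = -850897 - 90874 = -941771$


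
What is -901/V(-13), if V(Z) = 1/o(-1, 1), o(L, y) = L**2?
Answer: -901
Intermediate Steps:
V(Z) = 1 (V(Z) = 1/((-1)**2) = 1/1 = 1)
-901/V(-13) = -901/1 = -901*1 = -901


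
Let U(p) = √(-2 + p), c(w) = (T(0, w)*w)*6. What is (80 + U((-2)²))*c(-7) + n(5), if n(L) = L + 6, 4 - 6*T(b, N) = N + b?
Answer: -6149 - 77*√2 ≈ -6257.9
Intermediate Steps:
T(b, N) = ⅔ - N/6 - b/6 (T(b, N) = ⅔ - (N + b)/6 = ⅔ + (-N/6 - b/6) = ⅔ - N/6 - b/6)
c(w) = 6*w*(⅔ - w/6) (c(w) = ((⅔ - w/6 - ⅙*0)*w)*6 = ((⅔ - w/6 + 0)*w)*6 = ((⅔ - w/6)*w)*6 = (w*(⅔ - w/6))*6 = 6*w*(⅔ - w/6))
n(L) = 6 + L
(80 + U((-2)²))*c(-7) + n(5) = (80 + √(-2 + (-2)²))*(-7*(4 - 1*(-7))) + (6 + 5) = (80 + √(-2 + 4))*(-7*(4 + 7)) + 11 = (80 + √2)*(-7*11) + 11 = (80 + √2)*(-77) + 11 = (-6160 - 77*√2) + 11 = -6149 - 77*√2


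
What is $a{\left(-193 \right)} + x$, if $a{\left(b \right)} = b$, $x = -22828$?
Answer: $-23021$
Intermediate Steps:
$a{\left(-193 \right)} + x = -193 - 22828 = -23021$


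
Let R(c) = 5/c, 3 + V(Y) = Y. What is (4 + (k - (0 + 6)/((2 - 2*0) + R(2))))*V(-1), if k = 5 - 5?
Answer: -32/3 ≈ -10.667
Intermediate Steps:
V(Y) = -3 + Y
k = 0
(4 + (k - (0 + 6)/((2 - 2*0) + R(2))))*V(-1) = (4 + (0 - (0 + 6)/((2 - 2*0) + 5/2)))*(-3 - 1) = (4 + (0 - 6/((2 + 0) + 5*(½))))*(-4) = (4 + (0 - 6/(2 + 5/2)))*(-4) = (4 + (0 - 6/9/2))*(-4) = (4 + (0 - 6*2/9))*(-4) = (4 + (0 - 1*4/3))*(-4) = (4 + (0 - 4/3))*(-4) = (4 - 4/3)*(-4) = (8/3)*(-4) = -32/3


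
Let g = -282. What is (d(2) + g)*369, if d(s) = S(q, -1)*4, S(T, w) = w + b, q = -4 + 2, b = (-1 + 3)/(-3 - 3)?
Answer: -106026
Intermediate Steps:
b = -⅓ (b = 2/(-6) = 2*(-⅙) = -⅓ ≈ -0.33333)
q = -2
S(T, w) = -⅓ + w (S(T, w) = w - ⅓ = -⅓ + w)
d(s) = -16/3 (d(s) = (-⅓ - 1)*4 = -4/3*4 = -16/3)
(d(2) + g)*369 = (-16/3 - 282)*369 = -862/3*369 = -106026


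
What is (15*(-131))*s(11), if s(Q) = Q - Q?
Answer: 0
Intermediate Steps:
s(Q) = 0
(15*(-131))*s(11) = (15*(-131))*0 = -1965*0 = 0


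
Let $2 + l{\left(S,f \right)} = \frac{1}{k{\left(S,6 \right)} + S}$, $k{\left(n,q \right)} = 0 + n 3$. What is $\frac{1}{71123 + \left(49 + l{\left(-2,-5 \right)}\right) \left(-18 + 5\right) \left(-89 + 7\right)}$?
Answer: $\frac{4}{484367} \approx 8.2582 \cdot 10^{-6}$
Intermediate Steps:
$k{\left(n,q \right)} = 3 n$ ($k{\left(n,q \right)} = 0 + 3 n = 3 n$)
$l{\left(S,f \right)} = -2 + \frac{1}{4 S}$ ($l{\left(S,f \right)} = -2 + \frac{1}{3 S + S} = -2 + \frac{1}{4 S}$)
$\frac{1}{71123 + \left(49 + l{\left(-2,-5 \right)}\right) \left(-18 + 5\right) \left(-89 + 7\right)} = \frac{1}{71123 + \left(49 - \left(2 - \frac{1}{4 \left(-2\right)}\right)\right) \left(-18 + 5\right) \left(-89 + 7\right)} = \frac{1}{71123 + \left(49 + \left(-2 + \frac{1}{4} \left(- \frac{1}{2}\right)\right)\right) \left(-13\right) \left(-82\right)} = \frac{1}{71123 + \left(49 - \frac{17}{8}\right) \left(-13\right) \left(-82\right)} = \frac{1}{71123 + \frac{375}{8} \left(-13\right) \left(-82\right)} = \frac{1}{71123 - - \frac{199875}{4}} = \frac{1}{71123 + \frac{199875}{4}} = \frac{1}{\frac{484367}{4}} = \frac{4}{484367}$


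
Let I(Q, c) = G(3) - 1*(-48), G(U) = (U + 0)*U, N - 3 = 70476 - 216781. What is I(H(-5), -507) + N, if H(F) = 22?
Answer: -146245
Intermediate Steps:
N = -146302 (N = 3 + (70476 - 216781) = 3 - 146305 = -146302)
G(U) = U**2 (G(U) = U*U = U**2)
I(Q, c) = 57 (I(Q, c) = 3**2 - 1*(-48) = 9 + 48 = 57)
I(H(-5), -507) + N = 57 - 146302 = -146245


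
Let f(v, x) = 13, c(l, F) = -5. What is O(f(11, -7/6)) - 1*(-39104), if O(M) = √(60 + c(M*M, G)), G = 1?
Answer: 39104 + √55 ≈ 39111.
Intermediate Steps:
O(M) = √55 (O(M) = √(60 - 5) = √55)
O(f(11, -7/6)) - 1*(-39104) = √55 - 1*(-39104) = √55 + 39104 = 39104 + √55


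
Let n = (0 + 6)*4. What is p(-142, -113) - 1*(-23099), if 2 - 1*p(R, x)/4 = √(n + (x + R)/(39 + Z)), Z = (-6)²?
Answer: 23107 - 4*√515/5 ≈ 23089.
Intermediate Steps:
Z = 36
n = 24 (n = 6*4 = 24)
p(R, x) = 8 - 4*√(24 + R/75 + x/75) (p(R, x) = 8 - 4*√(24 + (x + R)/(39 + 36)) = 8 - 4*√(24 + (R + x)/75) = 8 - 4*√(24 + (R + x)*(1/75)) = 8 - 4*√(24 + (R/75 + x/75)) = 8 - 4*√(24 + R/75 + x/75))
p(-142, -113) - 1*(-23099) = (8 - 4*√(5400 + 3*(-142) + 3*(-113))/15) - 1*(-23099) = (8 - 4*√(5400 - 426 - 339)/15) + 23099 = (8 - 4*√515/5) + 23099 = 23107 - 4*√515/5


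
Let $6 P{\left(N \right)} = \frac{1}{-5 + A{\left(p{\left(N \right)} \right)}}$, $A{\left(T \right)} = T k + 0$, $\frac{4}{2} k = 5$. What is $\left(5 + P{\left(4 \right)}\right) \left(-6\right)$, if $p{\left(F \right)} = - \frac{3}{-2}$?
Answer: $- \frac{146}{5} \approx -29.2$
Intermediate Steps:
$k = \frac{5}{2}$ ($k = \frac{1}{2} \cdot 5 = \frac{5}{2} \approx 2.5$)
$p{\left(F \right)} = \frac{3}{2}$ ($p{\left(F \right)} = \left(-3\right) \left(- \frac{1}{2}\right) = \frac{3}{2}$)
$A{\left(T \right)} = \frac{5 T}{2}$ ($A{\left(T \right)} = T \frac{5}{2} + 0 = \frac{5 T}{2} + 0 = \frac{5 T}{2}$)
$P{\left(N \right)} = - \frac{2}{15}$ ($P{\left(N \right)} = \frac{1}{6 \left(-5 + \frac{5}{2} \cdot \frac{3}{2}\right)} = \frac{1}{6 \left(-5 + \frac{15}{4}\right)} = \frac{1}{6 \left(- \frac{5}{4}\right)} = \frac{1}{6} \left(- \frac{4}{5}\right) = - \frac{2}{15}$)
$\left(5 + P{\left(4 \right)}\right) \left(-6\right) = \left(5 - \frac{2}{15}\right) \left(-6\right) = \frac{73}{15} \left(-6\right) = - \frac{146}{5}$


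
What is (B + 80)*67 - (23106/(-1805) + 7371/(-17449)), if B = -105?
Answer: -52338389126/31495445 ≈ -1661.8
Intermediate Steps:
(B + 80)*67 - (23106/(-1805) + 7371/(-17449)) = (-105 + 80)*67 - (23106/(-1805) + 7371/(-17449)) = -25*67 - (23106*(-1/1805) + 7371*(-1/17449)) = -1675 - (-23106/1805 - 7371/17449) = -1675 - 1*(-416481249/31495445) = -1675 + 416481249/31495445 = -52338389126/31495445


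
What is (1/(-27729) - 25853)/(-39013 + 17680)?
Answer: 716877838/591542757 ≈ 1.2119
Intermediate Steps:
(1/(-27729) - 25853)/(-39013 + 17680) = (-1/27729 - 25853)/(-21333) = -716877838/27729*(-1/21333) = 716877838/591542757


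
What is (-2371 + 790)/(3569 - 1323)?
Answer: -1581/2246 ≈ -0.70392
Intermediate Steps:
(-2371 + 790)/(3569 - 1323) = -1581/2246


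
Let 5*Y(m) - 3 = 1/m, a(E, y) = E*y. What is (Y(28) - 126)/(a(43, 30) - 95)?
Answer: -3511/33460 ≈ -0.10493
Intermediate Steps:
Y(m) = 3/5 + 1/(5*m)
(Y(28) - 126)/(a(43, 30) - 95) = ((1/5)*(1 + 3*28)/28 - 126)/(43*30 - 95) = ((1/5)*(1/28)*(1 + 84) - 126)/(1290 - 95) = ((1/5)*(1/28)*85 - 126)/1195 = (17/28 - 126)*(1/1195) = -3511/28*1/1195 = -3511/33460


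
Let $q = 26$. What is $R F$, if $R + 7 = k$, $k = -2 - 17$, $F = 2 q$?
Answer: $-1352$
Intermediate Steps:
$F = 52$ ($F = 2 \cdot 26 = 52$)
$k = -19$ ($k = -2 - 17 = -19$)
$R = -26$ ($R = -7 - 19 = -26$)
$R F = \left(-26\right) 52 = -1352$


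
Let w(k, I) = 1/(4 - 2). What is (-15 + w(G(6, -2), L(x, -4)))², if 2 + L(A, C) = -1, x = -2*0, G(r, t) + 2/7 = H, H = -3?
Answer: 841/4 ≈ 210.25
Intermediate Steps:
G(r, t) = -23/7 (G(r, t) = -2/7 - 3 = -23/7)
x = 0
L(A, C) = -3 (L(A, C) = -2 - 1 = -3)
w(k, I) = ½ (w(k, I) = 1/2 = ½)
(-15 + w(G(6, -2), L(x, -4)))² = (-15 + ½)² = (-29/2)² = 841/4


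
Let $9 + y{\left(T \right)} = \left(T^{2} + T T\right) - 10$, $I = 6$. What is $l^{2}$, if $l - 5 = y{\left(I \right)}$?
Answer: $3364$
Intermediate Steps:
$y{\left(T \right)} = -19 + 2 T^{2}$ ($y{\left(T \right)} = -9 - \left(10 - T^{2} - T T\right) = -9 + \left(\left(T^{2} + T^{2}\right) - 10\right) = -9 + \left(2 T^{2} - 10\right) = -9 + \left(-10 + 2 T^{2}\right) = -19 + 2 T^{2}$)
$l = 58$ ($l = 5 - \left(19 - 2 \cdot 6^{2}\right) = 5 + \left(-19 + 2 \cdot 36\right) = 5 + \left(-19 + 72\right) = 5 + 53 = 58$)
$l^{2} = 58^{2} = 3364$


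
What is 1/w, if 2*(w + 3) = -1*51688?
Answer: -1/25847 ≈ -3.8689e-5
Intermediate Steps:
w = -25847 (w = -3 + (-1*51688)/2 = -3 + (1/2)*(-51688) = -3 - 25844 = -25847)
1/w = 1/(-25847) = -1/25847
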